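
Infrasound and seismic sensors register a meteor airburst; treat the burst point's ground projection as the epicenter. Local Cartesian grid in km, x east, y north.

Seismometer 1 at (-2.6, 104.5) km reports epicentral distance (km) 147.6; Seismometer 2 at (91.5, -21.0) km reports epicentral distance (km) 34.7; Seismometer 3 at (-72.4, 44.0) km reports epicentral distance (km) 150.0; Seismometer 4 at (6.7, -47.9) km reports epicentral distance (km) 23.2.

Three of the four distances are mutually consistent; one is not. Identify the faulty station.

Seismometer 4

Solve using three stations at a time. Using Seismometer 1, Seismometer 2, Seismometer 3 (subtract circle equations pairwise → linear system) gives (x, y) ≈ (58.0, -30.1).
Distances from that point to each station vs reported:
  Seismometer 1: calculated 147.6 vs reported 147.6 → residual 0.0 km
  Seismometer 2: calculated 34.7 vs reported 34.7 → residual 0.0 km
  Seismometer 3: calculated 150.0 vs reported 150.0 → residual 0.0 km
  Seismometer 4: calculated 54.3 vs reported 23.2 → residual 31.1 km
Seismometer 1, Seismometer 2, Seismometer 3 are mutually consistent (residuals ≈ 0); Seismometer 4 is off by 31.1 km.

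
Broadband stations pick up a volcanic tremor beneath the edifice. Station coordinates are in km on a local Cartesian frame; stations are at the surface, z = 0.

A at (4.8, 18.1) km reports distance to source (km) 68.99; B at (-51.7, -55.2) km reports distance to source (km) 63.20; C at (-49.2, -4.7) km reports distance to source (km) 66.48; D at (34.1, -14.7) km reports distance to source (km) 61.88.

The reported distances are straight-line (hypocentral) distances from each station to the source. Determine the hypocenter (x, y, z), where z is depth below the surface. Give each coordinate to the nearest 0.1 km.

(-7.2, -36.3, 40.7)

Each station gives a sphere (x−x_i)² + (y−y_i)² + z² = d_i² (stations at z=0).
Subtracting the A sphere from B and C: z² cancels, leaving linear equations in x and y:
-113.0 x − 146.6 y = 6134.66
-108.0 x − 45.6 y = 2432.11
Solving: x ≈ -7.192, y ≈ -36.303 km (keep extra digits for the depth step; rounded: -7.2, -36.3).
Then from the A sphere: z² = 68.99² − (x − 4.8)² − (y − 18.1)² with x = -7.192, y = -36.303, so z ≈ 40.696 ≈ 40.7 km.
Check against D (with the unrounded solution): distance 61.87 ≈ 61.88 km. ✓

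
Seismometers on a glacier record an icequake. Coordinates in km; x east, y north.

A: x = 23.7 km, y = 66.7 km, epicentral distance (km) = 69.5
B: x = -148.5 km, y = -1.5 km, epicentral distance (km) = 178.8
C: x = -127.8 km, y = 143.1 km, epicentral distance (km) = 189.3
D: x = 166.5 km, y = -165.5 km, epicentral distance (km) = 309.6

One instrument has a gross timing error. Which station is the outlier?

B

Solve using three stations at a time. Using A, C, D (subtract circle equations pairwise → linear system) gives (x, y) ≈ (60.6, 125.4).
Distances from that point to each station vs reported:
  A: calculated 69.3 vs reported 69.5 → residual 0.2 km
  B: calculated 244.6 vs reported 178.8 → residual 65.8 km
  C: calculated 189.2 vs reported 189.3 → residual 0.1 km
  D: calculated 309.6 vs reported 309.6 → residual 0.0 km
A, C, D are mutually consistent (residuals ≈ 0); B is off by 65.8 km.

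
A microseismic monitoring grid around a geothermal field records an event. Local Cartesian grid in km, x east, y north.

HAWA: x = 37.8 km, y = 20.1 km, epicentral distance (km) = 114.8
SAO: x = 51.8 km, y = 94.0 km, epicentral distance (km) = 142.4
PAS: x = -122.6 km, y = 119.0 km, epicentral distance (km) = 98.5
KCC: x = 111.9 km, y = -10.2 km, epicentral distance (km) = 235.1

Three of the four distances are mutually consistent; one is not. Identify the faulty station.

KCC

Solve using three stations at a time. Using HAWA, SAO, PAS (subtract circle equations pairwise → linear system) gives (x, y) ≈ (-76.4, 32.0).
Distances from that point to each station vs reported:
  HAWA: calculated 114.8 vs reported 114.8 → residual 0.0 km
  SAO: calculated 142.4 vs reported 142.4 → residual 0.0 km
  PAS: calculated 98.5 vs reported 98.5 → residual 0.0 km
  KCC: calculated 193.0 vs reported 235.1 → residual 42.1 km
HAWA, SAO, PAS are mutually consistent (residuals ≈ 0); KCC is off by 42.1 km.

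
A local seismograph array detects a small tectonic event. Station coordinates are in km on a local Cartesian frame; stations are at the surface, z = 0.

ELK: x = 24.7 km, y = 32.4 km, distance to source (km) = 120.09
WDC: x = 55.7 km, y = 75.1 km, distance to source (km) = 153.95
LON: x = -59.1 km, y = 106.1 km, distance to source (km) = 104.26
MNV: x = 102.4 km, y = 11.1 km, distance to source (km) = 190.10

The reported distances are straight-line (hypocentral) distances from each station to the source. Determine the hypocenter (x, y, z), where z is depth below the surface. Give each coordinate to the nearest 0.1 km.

x ≈ -74.4 km, y ≈ 28.3 km, depth ≈ 67.7 km

Each station gives a sphere (x−x_i)² + (y−y_i)² + z² = d_i² (stations at z=0).
Subtracting the ELK sphere from WDC and LON: z² cancels, leaving linear equations in x and y:
62.0 x + 85.4 y = -2196.34
-167.6 x + 147.4 y = 16641.63
Solving: x ≈ -74.405, y ≈ 28.299 km (keep extra digits for the depth step; rounded: -74.4, 28.3).
Then from the ELK sphere: z² = 120.09² − (x − 24.7)² − (y − 32.4)² with x = -74.405, y = 28.299, so z ≈ 67.698 ≈ 67.7 km.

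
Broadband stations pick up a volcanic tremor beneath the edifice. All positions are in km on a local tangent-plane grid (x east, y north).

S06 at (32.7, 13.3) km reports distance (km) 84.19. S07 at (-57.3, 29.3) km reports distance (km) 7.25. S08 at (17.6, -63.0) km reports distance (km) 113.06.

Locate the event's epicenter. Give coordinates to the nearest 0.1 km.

Circle about each station: (x − 32.7)² + (y − 13.3)² = 84.19²; (x + 57.3)² + (y − 29.3)² = 7.25²; (x − 17.6)² + (y + 63.0)² = 113.06².
Subtracting the S06 equation from the S07 and S08 equations removes the quadratic terms:
-180.0 x + 32.0 y = 9930.99
-30.2 x − 152.6 y = -2662.03
Solving the 2×2 system: x ≈ -50.3, y ≈ 27.4 km.

-50.3 km east, 27.4 km north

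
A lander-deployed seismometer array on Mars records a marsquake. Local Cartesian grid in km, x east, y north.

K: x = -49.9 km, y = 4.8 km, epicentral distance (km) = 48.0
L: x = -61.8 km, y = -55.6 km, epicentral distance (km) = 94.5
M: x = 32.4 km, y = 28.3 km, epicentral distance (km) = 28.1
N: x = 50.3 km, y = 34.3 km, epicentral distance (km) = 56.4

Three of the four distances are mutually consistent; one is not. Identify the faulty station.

Solve using three stations at a time. Using K, L, N (subtract circle equations pairwise → linear system) gives (x, y) ≈ (-4.1, 19.3).
Distances from that point to each station vs reported:
  K: calculated 48.0 vs reported 48.0 → residual 0.0 km
  L: calculated 94.5 vs reported 94.5 → residual 0.0 km
  M: calculated 37.6 vs reported 28.1 → residual 9.5 km
  N: calculated 56.4 vs reported 56.4 → residual 0.0 km
K, L, N are mutually consistent (residuals ≈ 0); M is off by 9.5 km.

M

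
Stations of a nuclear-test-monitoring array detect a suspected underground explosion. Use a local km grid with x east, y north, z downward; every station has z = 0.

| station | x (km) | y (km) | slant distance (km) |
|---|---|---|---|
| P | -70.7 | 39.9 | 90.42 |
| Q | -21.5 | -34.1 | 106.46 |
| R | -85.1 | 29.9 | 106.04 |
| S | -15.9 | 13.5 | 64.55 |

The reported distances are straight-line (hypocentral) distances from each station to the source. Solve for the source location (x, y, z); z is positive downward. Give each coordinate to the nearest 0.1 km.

(10.1, 61.6, 34.3)

Each station gives a sphere (x−x_i)² + (y−y_i)² + z² = d_i² (stations at z=0).
Subtracting the P sphere from Q and R: z² cancels, leaving linear equations in x and y:
98.4 x − 148.0 y = -8123.40
-28.8 x − 20.0 y = -1523.19
Solving: x ≈ 10.106, y ≈ 61.607 km (keep extra digits for the depth step; rounded: 10.1, 61.6).
Then from the P sphere: z² = 90.42² − (x + 70.7)² − (y − 39.9)² with x = 10.106, y = 61.607, so z ≈ 34.278 ≈ 34.3 km.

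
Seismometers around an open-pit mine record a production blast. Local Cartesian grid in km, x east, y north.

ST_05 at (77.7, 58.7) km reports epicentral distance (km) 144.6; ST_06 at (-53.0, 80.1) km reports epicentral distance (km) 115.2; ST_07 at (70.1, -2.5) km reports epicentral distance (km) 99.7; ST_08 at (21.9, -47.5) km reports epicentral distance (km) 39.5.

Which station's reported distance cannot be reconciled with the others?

Solve using three stations at a time. Using ST_05, ST_07, ST_08 (subtract circle equations pairwise → linear system) gives (x, y) ≈ (-17.4, -50.2).
Distances from that point to each station vs reported:
  ST_05: calculated 144.6 vs reported 144.6 → residual 0.0 km
  ST_06: calculated 135.0 vs reported 115.2 → residual 19.8 km
  ST_07: calculated 99.7 vs reported 99.7 → residual 0.0 km
  ST_08: calculated 39.4 vs reported 39.5 → residual 0.1 km
ST_05, ST_07, ST_08 are mutually consistent (residuals ≈ 0); ST_06 is off by 19.8 km.

ST_06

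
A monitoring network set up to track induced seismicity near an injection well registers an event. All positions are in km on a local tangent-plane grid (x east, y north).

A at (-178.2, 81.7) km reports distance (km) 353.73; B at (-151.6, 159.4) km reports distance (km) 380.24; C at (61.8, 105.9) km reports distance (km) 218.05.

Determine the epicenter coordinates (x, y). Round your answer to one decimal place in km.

x ≈ 123.3 km, y ≈ -103.3 km

Circle about each station: (x + 178.2)² + (y − 81.7)² = 353.73²; (x + 151.6)² + (y − 159.4)² = 380.24²; (x − 61.8)² + (y − 105.9)² = 218.05².
Subtracting the A equation from the B and C equations removes the quadratic terms:
53.2 x + 155.4 y = -9496.75
480.0 x + 48.4 y = 54183.03
Solving the 2×2 system: x ≈ 123.3, y ≈ -103.3 km.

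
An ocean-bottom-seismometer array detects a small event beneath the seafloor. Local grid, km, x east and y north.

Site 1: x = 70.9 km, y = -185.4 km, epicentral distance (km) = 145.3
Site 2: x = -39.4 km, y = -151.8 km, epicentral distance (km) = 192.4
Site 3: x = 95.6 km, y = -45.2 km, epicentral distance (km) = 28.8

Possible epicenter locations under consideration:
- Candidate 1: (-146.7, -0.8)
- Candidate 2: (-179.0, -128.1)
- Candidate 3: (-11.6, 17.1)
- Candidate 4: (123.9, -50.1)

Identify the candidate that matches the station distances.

For each candidate, compare |candidate − station| to the reported distance:
Candidate 1: residuals Site 1 140.1, Site 2 7.2, Site 3 217.5 → max 217.5 km
Candidate 2: residuals Site 1 111.1, Site 2 50.8, Site 3 258.0 → max 258.0 km
Candidate 3: residuals Site 1 73.4, Site 2 21.2, Site 3 95.2 → max 95.2 km
Candidate 4: residuals Site 1 0.0, Site 2 0.0, Site 3 0.1 → max 0.1 km
Only Candidate 4 has all residuals ≈ 0.

Candidate 4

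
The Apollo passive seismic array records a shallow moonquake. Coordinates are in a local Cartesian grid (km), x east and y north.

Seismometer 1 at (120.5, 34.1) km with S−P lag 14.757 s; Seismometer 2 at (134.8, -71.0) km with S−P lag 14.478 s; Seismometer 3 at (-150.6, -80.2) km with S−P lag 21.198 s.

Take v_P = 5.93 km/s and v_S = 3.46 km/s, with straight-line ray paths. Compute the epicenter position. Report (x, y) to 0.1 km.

Distance from S−P lag: d = Δt · v_P v_S / (v_P − v_S) = Δt · (5.93·3.46)/(5.93−3.46) ≈ 8.3068·Δt.
So d_Seismometer 1 = 122.58, d_Seismometer 2 = 120.27, d_Seismometer 3 = 176.09 km.
Circle about each station: (x − 120.5)² + (y − 34.1)² = 122.58²; (x − 134.8)² + (y + 71.0)² = 120.27²; (x + 150.6)² + (y + 80.2)² = 176.09².
Subtracting the Seismometer 1 equation from the Seismometer 2 and Seismometer 3 equations removes the quadratic terms:
28.6 x − 210.2 y = 8089.96
-542.2 x − 228.6 y = -2552.49
Solving the 2×2 system: x ≈ 19.8, y ≈ -35.8 km.

19.8 km east, -35.8 km north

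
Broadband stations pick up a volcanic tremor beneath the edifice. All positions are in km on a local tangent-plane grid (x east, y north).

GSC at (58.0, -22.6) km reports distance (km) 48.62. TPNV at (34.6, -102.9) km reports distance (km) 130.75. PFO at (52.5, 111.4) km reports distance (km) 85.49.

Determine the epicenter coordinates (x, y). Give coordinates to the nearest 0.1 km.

(56.5, 26.0)

Circle about each station: (x − 58.0)² + (y + 22.6)² = 48.62²; (x − 34.6)² + (y + 102.9)² = 130.75²; (x − 52.5)² + (y − 111.4)² = 85.49².
Subtracting pairs of circle equations eliminates x²+y² and gives linear equations (the radical axes):
-46.8 x − 160.6 y = -6820.85
-11.0 x + 268.0 y = 6346.81
Solving the 2×2 system: x ≈ 56.5, y ≈ 26.0 km.
Check against GSC (with the unrounded x, y): √((x − 58.0)²+(y + 22.6)²) = 48.62 ≈ 48.62 km. ✓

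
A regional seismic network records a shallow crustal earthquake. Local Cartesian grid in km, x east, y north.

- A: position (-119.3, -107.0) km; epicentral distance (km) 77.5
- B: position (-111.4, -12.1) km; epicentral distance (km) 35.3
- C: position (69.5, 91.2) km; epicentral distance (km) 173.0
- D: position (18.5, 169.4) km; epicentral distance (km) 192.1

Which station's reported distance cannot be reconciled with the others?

A

Solve using three stations at a time. Using B, C, D (subtract circle equations pairwise → linear system) gives (x, y) ≈ (-80.3, 4.6).
Distances from that point to each station vs reported:
  A: calculated 118.3 vs reported 77.5 → residual 40.8 km
  B: calculated 35.3 vs reported 35.3 → residual 0.0 km
  C: calculated 173.0 vs reported 173.0 → residual 0.0 km
  D: calculated 192.1 vs reported 192.1 → residual 0.0 km
B, C, D are mutually consistent (residuals ≈ 0); A is off by 40.8 km.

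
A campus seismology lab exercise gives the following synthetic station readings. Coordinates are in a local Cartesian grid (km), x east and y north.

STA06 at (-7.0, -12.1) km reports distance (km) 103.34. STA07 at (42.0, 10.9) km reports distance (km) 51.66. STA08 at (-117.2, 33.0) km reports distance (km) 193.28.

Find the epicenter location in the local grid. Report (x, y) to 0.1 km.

Circle about each station: (x + 7.0)² + (y + 12.1)² = 103.34²; (x − 42.0)² + (y − 10.9)² = 51.66²; (x + 117.2)² + (y − 33.0)² = 193.28².
Subtracting the STA06 equation from the STA07 and STA08 equations removes the quadratic terms:
98.0 x + 46.0 y = 9697.80
-220.4 x + 90.2 y = -12048.57
Solving the 2×2 system: x ≈ 75.3, y ≈ 50.4 km.

75.3 km east, 50.4 km north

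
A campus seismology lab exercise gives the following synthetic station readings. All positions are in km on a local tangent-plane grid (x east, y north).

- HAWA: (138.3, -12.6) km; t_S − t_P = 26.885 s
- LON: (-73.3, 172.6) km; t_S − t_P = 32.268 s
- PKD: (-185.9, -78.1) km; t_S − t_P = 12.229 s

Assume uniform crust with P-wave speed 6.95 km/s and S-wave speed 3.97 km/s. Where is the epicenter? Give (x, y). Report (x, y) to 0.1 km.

x ≈ -83.3 km, y ≈ -126.0 km

Distance from S−P lag: d = Δt · v_P v_S / (v_P − v_S) = Δt · (6.95·3.97)/(6.95−3.97) ≈ 9.2589·Δt.
So d_HAWA = 248.93, d_LON = 298.77, d_PKD = 113.23 km.
Circle about each station: (x − 138.3)² + (y + 12.6)² = 248.93²; (x + 73.3)² + (y − 172.6)² = 298.77²; (x + 185.9)² + (y + 78.1)² = 113.23².
Subtracting the HAWA equation from the LON and PKD equations removes the quadratic terms:
-423.2 x + 370.4 y = -11419.37
-648.4 x − 131.0 y = 70517.88
Solving the 2×2 system: x ≈ -83.3, y ≈ -126.0 km.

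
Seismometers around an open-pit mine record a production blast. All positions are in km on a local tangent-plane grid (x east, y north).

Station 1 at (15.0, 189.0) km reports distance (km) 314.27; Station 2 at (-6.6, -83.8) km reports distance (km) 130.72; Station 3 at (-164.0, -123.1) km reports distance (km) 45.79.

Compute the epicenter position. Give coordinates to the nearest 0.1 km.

Circle about each station: (x − 15.0)² + (y − 189.0)² = 314.27²; (x + 6.6)² + (y + 83.8)² = 130.72²; (x + 164.0)² + (y + 123.1)² = 45.79².
Subtracting the Station 1 equation from the Station 2 and Station 3 equations removes the quadratic terms:
-43.2 x − 545.6 y = 52797.91
-358.0 x − 624.2 y = 102772.52
Solving the 2×2 system: x ≈ -137.3, y ≈ -85.9 km.

x ≈ -137.3 km, y ≈ -85.9 km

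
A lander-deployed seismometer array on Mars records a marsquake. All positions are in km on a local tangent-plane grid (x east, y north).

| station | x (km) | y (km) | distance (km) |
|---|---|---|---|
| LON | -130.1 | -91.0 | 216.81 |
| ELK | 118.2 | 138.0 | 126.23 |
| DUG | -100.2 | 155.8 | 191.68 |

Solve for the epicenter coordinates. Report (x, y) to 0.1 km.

x ≈ 47.4 km, y ≈ 33.5 km

Circle about each station: (x + 130.1)² + (y + 91.0)² = 216.81²; (x − 118.2)² + (y − 138.0)² = 126.23²; (x + 100.2)² + (y − 155.8)² = 191.68².
Subtracting the LON equation from the ELK and DUG equations removes the quadratic terms:
496.6 x + 458.0 y = 38880.79
59.8 x + 493.6 y = 19372.02
Solving the 2×2 system: x ≈ 47.4, y ≈ 33.5 km.
Check against LON (with the unrounded x, y): √((x + 130.1)²+(y + 91.0)²) = 216.81 ≈ 216.81 km. ✓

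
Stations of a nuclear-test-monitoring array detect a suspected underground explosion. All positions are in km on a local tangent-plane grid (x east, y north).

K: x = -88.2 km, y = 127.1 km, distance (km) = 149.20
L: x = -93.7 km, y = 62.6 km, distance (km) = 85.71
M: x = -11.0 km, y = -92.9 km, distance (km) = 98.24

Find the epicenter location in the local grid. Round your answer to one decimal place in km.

(-78.8, -21.8)

Circle about each station: (x + 88.2)² + (y − 127.1)² = 149.20²; (x + 93.7)² + (y − 62.6)² = 85.71²; (x + 11.0)² + (y + 92.9)² = 98.24².
Subtracting pairs of circle equations eliminates x²+y² and gives linear equations (the radical axes):
-11.0 x − 129.0 y = 3679.24
154.4 x − 440.0 y = -2572.70
Solving the 2×2 system: x ≈ -78.8, y ≈ -21.8 km.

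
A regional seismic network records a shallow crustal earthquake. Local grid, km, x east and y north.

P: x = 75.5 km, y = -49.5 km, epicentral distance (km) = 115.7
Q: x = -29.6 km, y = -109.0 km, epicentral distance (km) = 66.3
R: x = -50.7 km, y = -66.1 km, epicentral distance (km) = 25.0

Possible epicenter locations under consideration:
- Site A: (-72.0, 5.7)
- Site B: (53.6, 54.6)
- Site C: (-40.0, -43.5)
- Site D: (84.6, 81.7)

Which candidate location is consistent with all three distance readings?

Site C

For each candidate, compare |candidate − station| to the reported distance:
Site A: residuals P 41.8, Q 56.0, R 49.9 → max 56.0 km
Site B: residuals P 9.3, Q 117.2, R 134.5 → max 134.5 km
Site C: residuals P 0.0, Q 0.0, R 0.0 → max 0.0 km
Site D: residuals P 15.8, Q 156.0, R 175.4 → max 175.4 km
Only Site C has all residuals ≈ 0.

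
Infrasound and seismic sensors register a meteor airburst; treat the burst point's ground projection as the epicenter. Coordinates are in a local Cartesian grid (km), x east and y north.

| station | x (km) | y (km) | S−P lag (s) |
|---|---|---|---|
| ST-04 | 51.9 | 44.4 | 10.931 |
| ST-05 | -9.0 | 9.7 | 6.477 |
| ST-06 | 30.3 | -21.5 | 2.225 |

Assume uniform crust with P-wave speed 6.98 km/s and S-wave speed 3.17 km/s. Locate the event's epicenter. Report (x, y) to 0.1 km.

22.0 km east, -11.6 km north

Distance from S−P lag: d = Δt · v_P v_S / (v_P − v_S) = Δt · (6.98·3.17)/(6.98−3.17) ≈ 5.8075·Δt.
So d_ST-04 = 63.48, d_ST-05 = 37.62, d_ST-06 = 12.92 km.
Circle about each station: (x − 51.9)² + (y − 44.4)² = 63.48²; (x + 9.0)² + (y − 9.7)² = 37.62²; (x − 30.3)² + (y + 21.5)² = 12.92².
Subtracting pairs of circle equations eliminates x²+y² and gives linear equations (the radical axes):
-121.8 x − 69.4 y = -1875.43
-43.2 x − 131.8 y = 578.15
Solving the 2×2 system: x ≈ 22.0, y ≈ -11.6 km.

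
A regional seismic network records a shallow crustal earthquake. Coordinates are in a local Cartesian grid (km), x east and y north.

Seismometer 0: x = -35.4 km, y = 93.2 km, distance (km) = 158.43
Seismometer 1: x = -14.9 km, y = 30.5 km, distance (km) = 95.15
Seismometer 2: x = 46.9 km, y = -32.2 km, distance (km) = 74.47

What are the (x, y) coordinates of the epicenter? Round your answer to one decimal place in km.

Circle about each station: (x + 35.4)² + (y − 93.2)² = 158.43²; (x + 14.9)² + (y − 30.5)² = 95.15²; (x − 46.9)² + (y + 32.2)² = 74.47².
Subtracting the Seismometer 0 equation from the Seismometer 1 and Seismometer 2 equations removes the quadratic terms:
41.0 x − 125.4 y = 7259.40
164.6 x − 250.8 y = 12851.33
Solving the 2×2 system: x ≈ -20.2, y ≈ -64.5 km.
Check against Seismometer 0 (with the unrounded x, y): √((x + 35.4)²+(y − 93.2)²) = 158.42 ≈ 158.43 km. ✓

-20.2 km east, -64.5 km north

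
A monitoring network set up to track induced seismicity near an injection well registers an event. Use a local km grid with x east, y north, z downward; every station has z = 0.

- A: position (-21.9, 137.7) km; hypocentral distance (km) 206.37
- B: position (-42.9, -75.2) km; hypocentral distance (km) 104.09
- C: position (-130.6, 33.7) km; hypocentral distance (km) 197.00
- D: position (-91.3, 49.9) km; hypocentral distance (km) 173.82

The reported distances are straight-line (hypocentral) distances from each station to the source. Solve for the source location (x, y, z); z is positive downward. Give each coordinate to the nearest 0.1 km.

Each station gives a sphere (x−x_i)² + (y−y_i)² + z² = d_i² (stations at z=0).
Subtracting the A sphere from B and C: z² cancels, leaving linear equations in x and y:
-42.0 x − 425.8 y = 19808.40
-217.4 x − 208.0 y = 2530.73
Solving: x ≈ 36.293, y ≈ -50.100 km (keep extra digits for the depth step; rounded: 36.3, -50.1).
Then from the A sphere: z² = 206.37² − (x + 21.9)² − (y − 137.7)² with x = 36.293, y = -50.100, so z ≈ 62.716 ≈ 62.7 km.

(36.3, -50.1, 62.7)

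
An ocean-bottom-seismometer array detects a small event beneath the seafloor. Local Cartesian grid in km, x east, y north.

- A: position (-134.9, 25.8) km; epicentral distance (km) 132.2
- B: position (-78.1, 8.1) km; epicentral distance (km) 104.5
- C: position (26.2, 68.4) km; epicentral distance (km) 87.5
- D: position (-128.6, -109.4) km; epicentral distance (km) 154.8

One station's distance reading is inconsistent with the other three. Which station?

Solve using three stations at a time. Using A, C, D (subtract circle equations pairwise → linear system) gives (x, y) ≈ (-8.2, -12.1).
Distances from that point to each station vs reported:
  A: calculated 132.2 vs reported 132.2 → residual 0.0 km
  B: calculated 72.7 vs reported 104.5 → residual 31.8 km
  C: calculated 87.5 vs reported 87.5 → residual 0.0 km
  D: calculated 154.8 vs reported 154.8 → residual 0.0 km
A, C, D are mutually consistent (residuals ≈ 0); B is off by 31.8 km.

B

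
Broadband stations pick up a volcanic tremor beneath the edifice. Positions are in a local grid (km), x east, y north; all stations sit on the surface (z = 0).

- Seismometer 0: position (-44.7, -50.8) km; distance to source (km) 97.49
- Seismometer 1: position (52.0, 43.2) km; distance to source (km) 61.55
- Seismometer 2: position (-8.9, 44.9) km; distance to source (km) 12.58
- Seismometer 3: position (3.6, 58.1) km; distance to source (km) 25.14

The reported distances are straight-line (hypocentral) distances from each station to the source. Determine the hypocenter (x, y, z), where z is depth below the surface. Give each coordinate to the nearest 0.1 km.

Each station gives a sphere (x−x_i)² + (y−y_i)² + z² = d_i² (stations at z=0).
Subtracting the Seismometer 0 sphere from Seismometer 1 and Seismometer 2: z² cancels, leaving linear equations in x and y:
193.4 x + 188.0 y = 5707.41
71.6 x + 191.4 y = 6862.53
Solving: x ≈ -8.395, y ≈ 38.995 km (keep extra digits for the depth step; rounded: -8.4, 39.0).
Then from the Seismometer 0 sphere: z² = 97.49² − (x + 44.7)² − (y + 50.8)² with x = -8.395, y = 38.995, so z ≈ 11.095 ≈ 11.1 km.
Check against Seismometer 3 (with the unrounded solution): distance 25.14 ≈ 25.14 km. ✓

x ≈ -8.4 km, y ≈ 39.0 km, depth ≈ 11.1 km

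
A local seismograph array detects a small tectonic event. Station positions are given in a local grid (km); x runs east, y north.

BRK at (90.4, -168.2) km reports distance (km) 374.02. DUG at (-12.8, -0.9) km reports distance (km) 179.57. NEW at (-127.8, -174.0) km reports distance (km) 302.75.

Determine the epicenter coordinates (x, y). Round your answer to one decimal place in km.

Circle about each station: (x − 90.4)² + (y + 168.2)² = 374.02²; (x + 12.8)² + (y + 0.9)² = 179.57²; (x + 127.8)² + (y + 174.0)² = 302.75².
Subtracting pairs of circle equations eliminates x²+y² and gives linear equations (the radical axes):
-206.4 x + 334.6 y = 71346.83
-436.4 x − 11.6 y = 58378.84
Solving the 2×2 system: x ≈ -137.2, y ≈ 128.6 km.

x ≈ -137.2 km, y ≈ 128.6 km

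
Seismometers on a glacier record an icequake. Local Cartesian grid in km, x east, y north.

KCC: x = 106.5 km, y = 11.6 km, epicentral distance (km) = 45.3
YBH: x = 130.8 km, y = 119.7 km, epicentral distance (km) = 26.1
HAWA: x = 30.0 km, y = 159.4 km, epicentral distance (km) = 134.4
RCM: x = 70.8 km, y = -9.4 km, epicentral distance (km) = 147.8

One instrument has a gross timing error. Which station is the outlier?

Solve using three stations at a time. Using YBH, HAWA, RCM (subtract circle equations pairwise → linear system) gives (x, y) ≈ (155.6, 111.6).
Distances from that point to each station vs reported:
  KCC: calculated 111.4 vs reported 45.3 → residual 66.1 km
  YBH: calculated 26.1 vs reported 26.1 → residual 0.0 km
  HAWA: calculated 134.4 vs reported 134.4 → residual 0.0 km
  RCM: calculated 147.8 vs reported 147.8 → residual 0.0 km
YBH, HAWA, RCM are mutually consistent (residuals ≈ 0); KCC is off by 66.1 km.

KCC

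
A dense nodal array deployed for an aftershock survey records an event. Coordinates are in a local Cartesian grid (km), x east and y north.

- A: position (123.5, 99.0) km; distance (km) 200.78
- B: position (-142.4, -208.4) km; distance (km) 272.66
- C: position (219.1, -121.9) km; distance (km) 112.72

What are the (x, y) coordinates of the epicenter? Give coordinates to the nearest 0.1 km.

Circle about each station: (x − 123.5)² + (y − 99.0)² = 200.78²; (x + 142.4)² + (y + 208.4)² = 272.66²; (x − 219.1)² + (y + 121.9)² = 112.72².
Subtracting the A equation from the B and C equations removes the quadratic terms:
-531.8 x − 614.8 y = 4624.20
191.2 x − 441.8 y = 65417.98
Solving the 2×2 system: x ≈ 108.3, y ≈ -101.2 km.
Check against A (with the unrounded x, y): √((x − 123.5)²+(y − 99.0)²) = 200.78 ≈ 200.78 km. ✓

108.3 km east, -101.2 km north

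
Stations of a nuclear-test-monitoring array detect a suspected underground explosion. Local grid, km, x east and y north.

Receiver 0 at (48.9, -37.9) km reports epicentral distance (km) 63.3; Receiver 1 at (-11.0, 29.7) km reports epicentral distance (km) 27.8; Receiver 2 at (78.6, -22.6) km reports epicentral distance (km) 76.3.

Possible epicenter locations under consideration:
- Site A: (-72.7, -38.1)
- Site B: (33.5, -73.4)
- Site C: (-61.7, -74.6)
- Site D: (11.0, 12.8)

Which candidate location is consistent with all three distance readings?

For each candidate, compare |candidate − station| to the reported distance:
Site A: residuals Receiver 0 58.3, Receiver 1 63.9, Receiver 2 75.8 → max 75.8 km
Site B: residuals Receiver 0 24.6, Receiver 1 84.5, Receiver 2 8.4 → max 84.5 km
Site C: residuals Receiver 0 53.2, Receiver 1 88.2, Receiver 2 73.3 → max 88.2 km
Site D: residuals Receiver 0 0.0, Receiver 1 0.1, Receiver 2 0.0 → max 0.1 km
Only Site D has all residuals ≈ 0.

Site D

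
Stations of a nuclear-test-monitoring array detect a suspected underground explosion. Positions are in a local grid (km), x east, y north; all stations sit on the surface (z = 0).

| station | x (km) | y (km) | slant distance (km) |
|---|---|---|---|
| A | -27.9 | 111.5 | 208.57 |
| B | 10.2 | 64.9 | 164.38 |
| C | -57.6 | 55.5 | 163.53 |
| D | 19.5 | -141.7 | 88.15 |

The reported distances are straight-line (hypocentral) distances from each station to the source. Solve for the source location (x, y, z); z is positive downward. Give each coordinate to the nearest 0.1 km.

x ≈ -5.5 km, y ≈ -85.9 km, depth ≈ 63.5 km

Each station gives a sphere (x−x_i)² + (y−y_i)² + z² = d_i² (stations at z=0).
Subtracting the A sphere from B and C: z² cancels, leaving linear equations in x and y:
76.2 x − 93.2 y = 7586.05
-59.4 x − 112.0 y = 9946.73
Solving: x ≈ -5.501, y ≈ -85.893 km (keep extra digits for the depth step; rounded: -5.5, -85.9).
Then from the A sphere: z² = 208.57² − (x + 27.9)² − (y − 111.5)² with x = -5.501, y = -85.893, so z ≈ 63.527 ≈ 63.5 km.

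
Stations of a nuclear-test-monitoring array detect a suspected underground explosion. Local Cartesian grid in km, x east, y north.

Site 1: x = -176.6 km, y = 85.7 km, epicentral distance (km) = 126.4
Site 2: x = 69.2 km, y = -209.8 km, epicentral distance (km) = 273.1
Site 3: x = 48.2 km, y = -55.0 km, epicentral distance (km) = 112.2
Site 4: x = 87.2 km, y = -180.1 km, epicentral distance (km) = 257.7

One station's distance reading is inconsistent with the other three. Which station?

Solve using three stations at a time. Using Site 1, Site 2, Site 4 (subtract circle equations pairwise → linear system) gives (x, y) ≈ (-63.8, 28.7).
Distances from that point to each station vs reported:
  Site 1: calculated 126.4 vs reported 126.4 → residual 0.0 km
  Site 2: calculated 273.1 vs reported 273.1 → residual 0.0 km
  Site 3: calculated 139.8 vs reported 112.2 → residual 27.6 km
  Site 4: calculated 257.7 vs reported 257.7 → residual 0.0 km
Site 1, Site 2, Site 4 are mutually consistent (residuals ≈ 0); Site 3 is off by 27.6 km.

Site 3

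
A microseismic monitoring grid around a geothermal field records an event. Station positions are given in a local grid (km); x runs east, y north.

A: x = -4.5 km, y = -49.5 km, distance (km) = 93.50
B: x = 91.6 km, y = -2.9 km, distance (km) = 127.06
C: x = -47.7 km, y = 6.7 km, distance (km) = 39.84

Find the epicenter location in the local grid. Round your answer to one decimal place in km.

Circle about each station: (x + 4.5)² + (y + 49.5)² = 93.50²; (x − 91.6)² + (y + 2.9)² = 127.06²; (x + 47.7)² + (y − 6.7)² = 39.84².
Subtracting pairs of circle equations eliminates x²+y² and gives linear equations (the radical axes):
192.2 x + 93.2 y = -1473.52
-86.4 x + 112.4 y = 7004.70
Solving the 2×2 system: x ≈ -27.6, y ≈ 41.1 km.

(-27.6, 41.1)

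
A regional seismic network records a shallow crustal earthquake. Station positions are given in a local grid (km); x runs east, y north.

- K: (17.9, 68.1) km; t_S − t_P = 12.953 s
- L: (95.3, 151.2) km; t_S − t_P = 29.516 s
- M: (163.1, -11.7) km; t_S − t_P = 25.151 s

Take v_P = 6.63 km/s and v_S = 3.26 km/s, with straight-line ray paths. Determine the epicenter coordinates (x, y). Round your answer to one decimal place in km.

1.8 km east, -13.4 km north

Distance from S−P lag: d = Δt · v_P v_S / (v_P − v_S) = Δt · (6.63·3.26)/(6.63−3.26) ≈ 6.4136·Δt.
So d_K = 83.08, d_L = 189.30, d_M = 161.31 km.
Circle about each station: (x − 17.9)² + (y − 68.1)² = 83.08²; (x − 95.3)² + (y − 151.2)² = 189.30²; (x − 163.1)² + (y + 11.7)² = 161.31².
Subtracting the K equation from the L and M equations removes the quadratic terms:
154.8 x + 166.2 y = -1946.69
290.4 x − 159.6 y = 2661.85
Solving the 2×2 system: x ≈ 1.8, y ≈ -13.4 km.
Check against K (with the unrounded x, y): √((x − 17.9)²+(y − 68.1)²) = 83.07 ≈ 83.08 km. ✓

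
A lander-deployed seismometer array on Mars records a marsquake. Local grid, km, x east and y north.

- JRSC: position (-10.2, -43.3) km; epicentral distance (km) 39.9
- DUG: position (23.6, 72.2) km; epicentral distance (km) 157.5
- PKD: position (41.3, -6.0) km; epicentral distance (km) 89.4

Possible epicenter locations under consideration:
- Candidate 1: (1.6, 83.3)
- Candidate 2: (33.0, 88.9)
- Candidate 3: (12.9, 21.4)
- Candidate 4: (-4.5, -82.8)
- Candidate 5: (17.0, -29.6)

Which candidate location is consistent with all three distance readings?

For each candidate, compare |candidate − station| to the reported distance:
Candidate 1: residuals JRSC 87.2, DUG 132.9, PKD 8.3 → max 132.9 km
Candidate 2: residuals JRSC 99.2, DUG 138.3, PKD 5.9 → max 138.3 km
Candidate 3: residuals JRSC 28.8, DUG 105.6, PKD 49.9 → max 105.6 km
Candidate 4: residuals JRSC 0.0, DUG 0.0, PKD 0.0 → max 0.0 km
Candidate 5: residuals JRSC 9.4, DUG 55.5, PKD 55.5 → max 55.5 km
Only Candidate 4 has all residuals ≈ 0.

Candidate 4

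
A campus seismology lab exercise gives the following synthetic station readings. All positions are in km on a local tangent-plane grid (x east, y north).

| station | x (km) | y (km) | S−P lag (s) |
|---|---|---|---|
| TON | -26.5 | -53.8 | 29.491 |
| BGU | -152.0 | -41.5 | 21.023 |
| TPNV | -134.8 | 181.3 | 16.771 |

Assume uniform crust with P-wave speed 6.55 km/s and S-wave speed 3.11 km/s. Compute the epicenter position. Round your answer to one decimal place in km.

Distance from S−P lag: d = Δt · v_P v_S / (v_P − v_S) = Δt · (6.55·3.11)/(6.55−3.11) ≈ 5.9217·Δt.
So d_TON = 174.64, d_BGU = 124.49, d_TPNV = 99.31 km.
Circle about each station: (x + 26.5)² + (y + 53.8)² = 174.64²; (x + 152.0)² + (y + 41.5)² = 124.49²; (x + 134.8)² + (y − 181.3)² = 99.31².
Subtracting pairs of circle equations eliminates x²+y² and gives linear equations (the radical axes):
-251.0 x + 24.6 y = 36230.93
-216.6 x + 470.2 y = 68080.69
Solving the 2×2 system: x ≈ -136.3, y ≈ 82.0 km.

-136.3 km east, 82.0 km north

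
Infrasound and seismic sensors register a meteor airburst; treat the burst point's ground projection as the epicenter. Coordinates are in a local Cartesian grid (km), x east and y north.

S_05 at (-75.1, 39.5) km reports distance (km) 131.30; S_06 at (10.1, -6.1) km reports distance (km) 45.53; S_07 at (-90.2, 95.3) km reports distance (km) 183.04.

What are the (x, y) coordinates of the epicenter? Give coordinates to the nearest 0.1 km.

20.6 km east, -50.4 km north

Circle about each station: (x + 75.1)² + (y − 39.5)² = 131.30²; (x − 10.1)² + (y + 6.1)² = 45.53²; (x + 90.2)² + (y − 95.3)² = 183.04².
Subtracting pairs of circle equations eliminates x²+y² and gives linear equations (the radical axes):
170.4 x − 91.2 y = 8105.67
-30.2 x + 111.6 y = -6246.08
Solving the 2×2 system: x ≈ 20.6, y ≈ -50.4 km.
Check against S_05 (with the unrounded x, y): √((x + 75.1)²+(y − 39.5)²) = 131.30 ≈ 131.30 km. ✓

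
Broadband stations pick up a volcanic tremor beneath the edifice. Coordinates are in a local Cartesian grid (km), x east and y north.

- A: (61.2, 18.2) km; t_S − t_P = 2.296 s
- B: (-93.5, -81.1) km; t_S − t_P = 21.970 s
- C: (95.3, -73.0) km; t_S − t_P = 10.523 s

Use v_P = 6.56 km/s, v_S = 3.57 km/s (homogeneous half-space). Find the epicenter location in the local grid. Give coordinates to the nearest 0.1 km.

58.0 km east, 0.5 km north

Distance from S−P lag: d = Δt · v_P v_S / (v_P − v_S) = Δt · (6.56·3.57)/(6.56−3.57) ≈ 7.8325·Δt.
So d_A = 17.98, d_B = 172.08, d_C = 82.42 km.
Circle about each station: (x − 61.2)² + (y − 18.2)² = 17.98²; (x + 93.5)² + (y + 81.1)² = 172.08²; (x − 95.3)² + (y + 73.0)² = 82.42².
Subtracting pairs of circle equations eliminates x²+y² and gives linear equations (the radical axes):
-309.4 x − 198.6 y = -18045.47
68.2 x − 182.4 y = 3864.63
Solving the 2×2 system: x ≈ 58.0, y ≈ 0.5 km.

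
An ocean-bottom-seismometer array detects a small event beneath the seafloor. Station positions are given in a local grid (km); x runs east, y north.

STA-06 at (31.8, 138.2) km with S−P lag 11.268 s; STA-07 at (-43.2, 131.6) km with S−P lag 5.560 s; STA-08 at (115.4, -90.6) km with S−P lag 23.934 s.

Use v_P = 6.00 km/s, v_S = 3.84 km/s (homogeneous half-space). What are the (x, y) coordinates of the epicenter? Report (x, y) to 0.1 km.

(-73.8, 80.8)

Distance from S−P lag: d = Δt · v_P v_S / (v_P − v_S) = Δt · (6.00·3.84)/(6.00−3.84) ≈ 10.6667·Δt.
So d_STA-06 = 120.19, d_STA-07 = 59.31, d_STA-08 = 255.30 km.
Circle about each station: (x − 31.8)² + (y − 138.2)² = 120.19²; (x + 43.2)² + (y − 131.6)² = 59.31²; (x − 115.4)² + (y + 90.6)² = 255.30².
Subtracting the STA-06 equation from the STA-07 and STA-08 equations removes the quadratic terms:
-150.0 x − 13.2 y = 10002.28
167.2 x − 457.6 y = -49317.41
Solving the 2×2 system: x ≈ -73.8, y ≈ 80.8 km.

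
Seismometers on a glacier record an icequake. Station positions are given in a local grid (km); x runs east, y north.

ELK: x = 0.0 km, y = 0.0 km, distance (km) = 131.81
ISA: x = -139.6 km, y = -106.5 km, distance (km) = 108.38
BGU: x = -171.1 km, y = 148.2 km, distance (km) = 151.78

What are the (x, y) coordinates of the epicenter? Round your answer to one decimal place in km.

(-131.8, 1.6)

Circle about each station: x² + y² = 131.81²; (x + 139.6)² + (y + 106.5)² = 108.38²; (x + 171.1)² + (y − 148.2)² = 151.78².
Subtracting the ELK equation from the ISA and BGU equations removes the quadratic terms:
-279.2 x − 213.0 y = 36458.06
-342.2 x + 296.4 y = 45575.16
Solving the 2×2 system: x ≈ -131.8, y ≈ 1.6 km.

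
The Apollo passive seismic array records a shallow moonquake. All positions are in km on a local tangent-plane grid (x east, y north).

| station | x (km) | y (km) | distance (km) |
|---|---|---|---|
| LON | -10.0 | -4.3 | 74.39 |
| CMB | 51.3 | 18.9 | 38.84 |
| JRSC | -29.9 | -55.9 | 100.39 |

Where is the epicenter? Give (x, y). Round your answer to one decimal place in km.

Circle about each station: (x + 10.0)² + (y + 4.3)² = 74.39²; (x − 51.3)² + (y − 18.9)² = 38.84²; (x + 29.9)² + (y + 55.9)² = 100.39².
Subtracting pairs of circle equations eliminates x²+y² and gives linear equations (the radical axes):
122.6 x + 46.4 y = 6895.74
-39.8 x − 103.2 y = -643.95
Solving the 2×2 system: x ≈ 63.1, y ≈ -18.1 km.
Check against LON (with the unrounded x, y): √((x + 10.0)²+(y + 4.3)²) = 74.38 ≈ 74.39 km. ✓

(63.1, -18.1)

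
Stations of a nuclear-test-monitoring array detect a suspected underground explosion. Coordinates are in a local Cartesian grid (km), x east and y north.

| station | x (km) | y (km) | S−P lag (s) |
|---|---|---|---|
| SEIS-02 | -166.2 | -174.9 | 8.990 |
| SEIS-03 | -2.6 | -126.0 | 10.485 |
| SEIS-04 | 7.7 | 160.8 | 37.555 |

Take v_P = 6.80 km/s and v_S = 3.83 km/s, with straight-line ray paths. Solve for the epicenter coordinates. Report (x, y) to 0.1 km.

(-90.3, -153.6)

Distance from S−P lag: d = Δt · v_P v_S / (v_P − v_S) = Δt · (6.80·3.83)/(6.80−3.83) ≈ 8.7690·Δt.
So d_SEIS-02 = 78.83, d_SEIS-03 = 91.94, d_SEIS-04 = 329.32 km.
Circle about each station: (x + 166.2)² + (y + 174.9)² = 78.83²; (x + 2.6)² + (y + 126.0)² = 91.94²; (x − 7.7)² + (y − 160.8)² = 329.32².
Subtracting the SEIS-02 equation from the SEIS-03 and SEIS-04 equations removes the quadratic terms:
327.2 x + 97.8 y = -44568.48
347.8 x + 671.4 y = -134534.01
Solving the 2×2 system: x ≈ -90.3, y ≈ -153.6 km.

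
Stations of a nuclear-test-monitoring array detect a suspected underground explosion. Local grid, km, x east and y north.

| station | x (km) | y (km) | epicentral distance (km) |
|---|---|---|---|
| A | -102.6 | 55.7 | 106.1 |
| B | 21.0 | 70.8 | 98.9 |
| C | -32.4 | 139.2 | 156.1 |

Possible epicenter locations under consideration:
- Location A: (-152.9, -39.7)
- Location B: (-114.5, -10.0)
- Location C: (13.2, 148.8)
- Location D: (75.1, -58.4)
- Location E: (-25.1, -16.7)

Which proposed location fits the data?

For each candidate, compare |candidate − station| to the reported distance:
Location A: residuals A 1.7, B 107.1, C 59.6 → max 107.1 km
Location B: residuals A 39.3, B 58.9, C 14.2 → max 58.9 km
Location C: residuals A 42.5, B 20.5, C 109.5 → max 109.5 km
Location D: residuals A 105.1, B 41.2, C 68.8 → max 105.1 km
Location E: residuals A 0.0, B 0.0, C 0.0 → max 0.0 km
Only Location E has all residuals ≈ 0.

Location E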